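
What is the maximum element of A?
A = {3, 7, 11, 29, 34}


Set A = {3, 7, 11, 29, 34}
Elements in ascending order: 3, 7, 11, 29, 34
The largest element is 34.

34


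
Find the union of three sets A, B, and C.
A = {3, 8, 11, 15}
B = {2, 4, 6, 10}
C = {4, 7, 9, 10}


Set A = {3, 8, 11, 15}
Set B = {2, 4, 6, 10}
Set C = {4, 7, 9, 10}
First, A ∪ B = {2, 3, 4, 6, 8, 10, 11, 15}
Then, (A ∪ B) ∪ C = {2, 3, 4, 6, 7, 8, 9, 10, 11, 15}

{2, 3, 4, 6, 7, 8, 9, 10, 11, 15}


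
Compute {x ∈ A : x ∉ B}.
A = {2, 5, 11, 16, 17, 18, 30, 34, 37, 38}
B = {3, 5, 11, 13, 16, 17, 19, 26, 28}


Set A = {2, 5, 11, 16, 17, 18, 30, 34, 37, 38}
Set B = {3, 5, 11, 13, 16, 17, 19, 26, 28}
Check each element of A against B:
2 ∉ B (include), 5 ∈ B, 11 ∈ B, 16 ∈ B, 17 ∈ B, 18 ∉ B (include), 30 ∉ B (include), 34 ∉ B (include), 37 ∉ B (include), 38 ∉ B (include)
Elements of A not in B: {2, 18, 30, 34, 37, 38}

{2, 18, 30, 34, 37, 38}


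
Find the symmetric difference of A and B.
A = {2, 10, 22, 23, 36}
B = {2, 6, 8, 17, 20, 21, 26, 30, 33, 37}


Set A = {2, 10, 22, 23, 36}
Set B = {2, 6, 8, 17, 20, 21, 26, 30, 33, 37}
A △ B = (A \ B) ∪ (B \ A)
Elements in A but not B: {10, 22, 23, 36}
Elements in B but not A: {6, 8, 17, 20, 21, 26, 30, 33, 37}
A △ B = {6, 8, 10, 17, 20, 21, 22, 23, 26, 30, 33, 36, 37}

{6, 8, 10, 17, 20, 21, 22, 23, 26, 30, 33, 36, 37}


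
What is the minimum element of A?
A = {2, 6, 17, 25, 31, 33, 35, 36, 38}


Set A = {2, 6, 17, 25, 31, 33, 35, 36, 38}
Elements in ascending order: 2, 6, 17, 25, 31, 33, 35, 36, 38
The smallest element is 2.

2


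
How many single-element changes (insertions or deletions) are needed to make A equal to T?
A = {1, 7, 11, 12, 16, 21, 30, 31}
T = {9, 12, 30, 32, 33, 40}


Set A = {1, 7, 11, 12, 16, 21, 30, 31}
Set T = {9, 12, 30, 32, 33, 40}
Elements to remove from A (in A, not in T): {1, 7, 11, 16, 21, 31} → 6 removals
Elements to add to A (in T, not in A): {9, 32, 33, 40} → 4 additions
Total edits = 6 + 4 = 10

10


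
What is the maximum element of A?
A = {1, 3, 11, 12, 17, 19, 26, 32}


Set A = {1, 3, 11, 12, 17, 19, 26, 32}
Elements in ascending order: 1, 3, 11, 12, 17, 19, 26, 32
The largest element is 32.

32


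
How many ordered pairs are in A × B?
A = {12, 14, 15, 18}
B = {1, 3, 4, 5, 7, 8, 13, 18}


Set A = {12, 14, 15, 18} has 4 elements.
Set B = {1, 3, 4, 5, 7, 8, 13, 18} has 8 elements.
|A × B| = |A| × |B| = 4 × 8 = 32

32


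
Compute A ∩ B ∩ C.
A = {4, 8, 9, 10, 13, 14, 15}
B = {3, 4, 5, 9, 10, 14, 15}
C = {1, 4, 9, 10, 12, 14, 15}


Set A = {4, 8, 9, 10, 13, 14, 15}
Set B = {3, 4, 5, 9, 10, 14, 15}
Set C = {1, 4, 9, 10, 12, 14, 15}
First, A ∩ B = {4, 9, 10, 14, 15}
Then, (A ∩ B) ∩ C = {4, 9, 10, 14, 15}

{4, 9, 10, 14, 15}


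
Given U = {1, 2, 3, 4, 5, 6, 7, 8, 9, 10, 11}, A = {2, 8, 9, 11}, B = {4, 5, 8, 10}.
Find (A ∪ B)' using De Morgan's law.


U = {1, 2, 3, 4, 5, 6, 7, 8, 9, 10, 11}
A = {2, 8, 9, 11}, B = {4, 5, 8, 10}
A ∪ B = {2, 4, 5, 8, 9, 10, 11}
(A ∪ B)' = U \ (A ∪ B) = {1, 3, 6, 7}
Verification via A' ∩ B': A' = {1, 3, 4, 5, 6, 7, 10}, B' = {1, 2, 3, 6, 7, 9, 11}
A' ∩ B' = {1, 3, 6, 7} ✓

{1, 3, 6, 7}


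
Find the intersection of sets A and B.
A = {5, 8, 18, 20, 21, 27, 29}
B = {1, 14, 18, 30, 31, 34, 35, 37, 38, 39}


Set A = {5, 8, 18, 20, 21, 27, 29}
Set B = {1, 14, 18, 30, 31, 34, 35, 37, 38, 39}
A ∩ B includes only elements in both sets.
Check each element of A against B:
5 ✗, 8 ✗, 18 ✓, 20 ✗, 21 ✗, 27 ✗, 29 ✗
A ∩ B = {18}

{18}


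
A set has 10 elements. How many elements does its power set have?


The set has 10 elements.
The power set contains all possible subsets.
|P(A)| = 2^|A| = 2^10 = 1024

1024


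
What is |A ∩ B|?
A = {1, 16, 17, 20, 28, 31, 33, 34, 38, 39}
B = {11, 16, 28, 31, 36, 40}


Set A = {1, 16, 17, 20, 28, 31, 33, 34, 38, 39}
Set B = {11, 16, 28, 31, 36, 40}
A ∩ B = {16, 28, 31}
|A ∩ B| = 3

3


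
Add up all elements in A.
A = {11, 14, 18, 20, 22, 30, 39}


Set A = {11, 14, 18, 20, 22, 30, 39}
Sum = 11 + 14 + 18 + 20 + 22 + 30 + 39 = 154

154


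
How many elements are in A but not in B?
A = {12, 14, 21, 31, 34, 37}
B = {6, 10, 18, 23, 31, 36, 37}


Set A = {12, 14, 21, 31, 34, 37}
Set B = {6, 10, 18, 23, 31, 36, 37}
A \ B = {12, 14, 21, 34}
|A \ B| = 4

4


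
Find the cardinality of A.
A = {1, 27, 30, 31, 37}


Set A = {1, 27, 30, 31, 37}
Listing elements: 1, 27, 30, 31, 37
Counting: 5 elements
|A| = 5

5


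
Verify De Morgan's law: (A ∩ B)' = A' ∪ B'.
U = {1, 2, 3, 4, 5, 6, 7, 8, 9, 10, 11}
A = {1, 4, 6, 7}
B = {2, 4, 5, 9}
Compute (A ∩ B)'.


U = {1, 2, 3, 4, 5, 6, 7, 8, 9, 10, 11}
A = {1, 4, 6, 7}, B = {2, 4, 5, 9}
A ∩ B = {4}
(A ∩ B)' = U \ (A ∩ B) = {1, 2, 3, 5, 6, 7, 8, 9, 10, 11}
Verification via A' ∪ B': A' = {2, 3, 5, 8, 9, 10, 11}, B' = {1, 3, 6, 7, 8, 10, 11}
A' ∪ B' = {1, 2, 3, 5, 6, 7, 8, 9, 10, 11} ✓

{1, 2, 3, 5, 6, 7, 8, 9, 10, 11}


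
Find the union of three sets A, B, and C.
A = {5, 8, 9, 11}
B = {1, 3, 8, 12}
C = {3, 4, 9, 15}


Set A = {5, 8, 9, 11}
Set B = {1, 3, 8, 12}
Set C = {3, 4, 9, 15}
First, A ∪ B = {1, 3, 5, 8, 9, 11, 12}
Then, (A ∪ B) ∪ C = {1, 3, 4, 5, 8, 9, 11, 12, 15}

{1, 3, 4, 5, 8, 9, 11, 12, 15}


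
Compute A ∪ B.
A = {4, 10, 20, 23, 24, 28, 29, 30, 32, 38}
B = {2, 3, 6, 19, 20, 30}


Set A = {4, 10, 20, 23, 24, 28, 29, 30, 32, 38}
Set B = {2, 3, 6, 19, 20, 30}
A ∪ B includes all elements in either set.
Elements from A: {4, 10, 20, 23, 24, 28, 29, 30, 32, 38}
Elements from B not already included: {2, 3, 6, 19}
A ∪ B = {2, 3, 4, 6, 10, 19, 20, 23, 24, 28, 29, 30, 32, 38}

{2, 3, 4, 6, 10, 19, 20, 23, 24, 28, 29, 30, 32, 38}


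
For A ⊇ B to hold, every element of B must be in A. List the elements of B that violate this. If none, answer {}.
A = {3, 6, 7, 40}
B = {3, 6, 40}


Set A = {3, 6, 7, 40}
Set B = {3, 6, 40}
Check each element of B against A:
3 ∈ A, 6 ∈ A, 40 ∈ A
Elements of B not in A: {}

{}


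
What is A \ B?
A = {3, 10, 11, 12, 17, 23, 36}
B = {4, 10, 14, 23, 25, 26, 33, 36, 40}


Set A = {3, 10, 11, 12, 17, 23, 36}
Set B = {4, 10, 14, 23, 25, 26, 33, 36, 40}
A \ B includes elements in A that are not in B.
Check each element of A:
3 (not in B, keep), 10 (in B, remove), 11 (not in B, keep), 12 (not in B, keep), 17 (not in B, keep), 23 (in B, remove), 36 (in B, remove)
A \ B = {3, 11, 12, 17}

{3, 11, 12, 17}


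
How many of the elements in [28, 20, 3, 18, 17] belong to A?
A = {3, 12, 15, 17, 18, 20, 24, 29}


Set A = {3, 12, 15, 17, 18, 20, 24, 29}
Candidates: [28, 20, 3, 18, 17]
Check each candidate:
28 ∉ A, 20 ∈ A, 3 ∈ A, 18 ∈ A, 17 ∈ A
Count of candidates in A: 4

4


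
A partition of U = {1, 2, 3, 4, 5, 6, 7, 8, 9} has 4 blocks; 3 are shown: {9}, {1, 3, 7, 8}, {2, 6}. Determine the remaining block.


U = {1, 2, 3, 4, 5, 6, 7, 8, 9}
Shown blocks: {9}, {1, 3, 7, 8}, {2, 6}
A partition's blocks are pairwise disjoint and cover U, so the missing block = U \ (union of shown blocks).
Union of shown blocks: {1, 2, 3, 6, 7, 8, 9}
Missing block = U \ (union) = {4, 5}

{4, 5}


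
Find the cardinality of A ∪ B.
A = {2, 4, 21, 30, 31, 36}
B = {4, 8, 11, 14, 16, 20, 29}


Set A = {2, 4, 21, 30, 31, 36}, |A| = 6
Set B = {4, 8, 11, 14, 16, 20, 29}, |B| = 7
A ∩ B = {4}, |A ∩ B| = 1
|A ∪ B| = |A| + |B| - |A ∩ B| = 6 + 7 - 1 = 12

12


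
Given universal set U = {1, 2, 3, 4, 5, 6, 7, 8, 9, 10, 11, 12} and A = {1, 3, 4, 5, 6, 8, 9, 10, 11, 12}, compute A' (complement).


Universal set U = {1, 2, 3, 4, 5, 6, 7, 8, 9, 10, 11, 12}
Set A = {1, 3, 4, 5, 6, 8, 9, 10, 11, 12}
A' = U \ A = elements in U but not in A
Checking each element of U:
1 (in A, exclude), 2 (not in A, include), 3 (in A, exclude), 4 (in A, exclude), 5 (in A, exclude), 6 (in A, exclude), 7 (not in A, include), 8 (in A, exclude), 9 (in A, exclude), 10 (in A, exclude), 11 (in A, exclude), 12 (in A, exclude)
A' = {2, 7}

{2, 7}


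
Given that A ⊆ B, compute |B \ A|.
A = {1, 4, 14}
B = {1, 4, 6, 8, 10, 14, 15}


Set A = {1, 4, 14}, |A| = 3
Set B = {1, 4, 6, 8, 10, 14, 15}, |B| = 7
Since A ⊆ B: B \ A = {6, 8, 10, 15}
|B| - |A| = 7 - 3 = 4

4


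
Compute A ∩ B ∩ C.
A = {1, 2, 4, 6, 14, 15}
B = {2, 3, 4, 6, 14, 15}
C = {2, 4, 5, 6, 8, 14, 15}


Set A = {1, 2, 4, 6, 14, 15}
Set B = {2, 3, 4, 6, 14, 15}
Set C = {2, 4, 5, 6, 8, 14, 15}
First, A ∩ B = {2, 4, 6, 14, 15}
Then, (A ∩ B) ∩ C = {2, 4, 6, 14, 15}

{2, 4, 6, 14, 15}


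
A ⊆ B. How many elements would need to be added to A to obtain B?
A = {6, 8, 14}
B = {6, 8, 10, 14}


Set A = {6, 8, 14}, |A| = 3
Set B = {6, 8, 10, 14}, |B| = 4
Since A ⊆ B: B \ A = {10}
|B| - |A| = 4 - 3 = 1

1


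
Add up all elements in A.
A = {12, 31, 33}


Set A = {12, 31, 33}
Sum = 12 + 31 + 33 = 76

76


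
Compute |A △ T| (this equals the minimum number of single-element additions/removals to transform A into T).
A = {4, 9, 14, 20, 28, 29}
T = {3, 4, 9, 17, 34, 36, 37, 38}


Set A = {4, 9, 14, 20, 28, 29}
Set T = {3, 4, 9, 17, 34, 36, 37, 38}
Elements to remove from A (in A, not in T): {14, 20, 28, 29} → 4 removals
Elements to add to A (in T, not in A): {3, 17, 34, 36, 37, 38} → 6 additions
Total edits = 4 + 6 = 10

10


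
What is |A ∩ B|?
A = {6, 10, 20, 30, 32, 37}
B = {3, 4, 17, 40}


Set A = {6, 10, 20, 30, 32, 37}
Set B = {3, 4, 17, 40}
A ∩ B = {}
|A ∩ B| = 0

0


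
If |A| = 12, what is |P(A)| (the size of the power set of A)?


The set has 12 elements.
The power set contains all possible subsets.
|P(A)| = 2^|A| = 2^12 = 4096

4096


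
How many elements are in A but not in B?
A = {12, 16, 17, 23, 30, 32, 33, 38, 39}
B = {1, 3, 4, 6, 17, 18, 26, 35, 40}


Set A = {12, 16, 17, 23, 30, 32, 33, 38, 39}
Set B = {1, 3, 4, 6, 17, 18, 26, 35, 40}
A \ B = {12, 16, 23, 30, 32, 33, 38, 39}
|A \ B| = 8

8


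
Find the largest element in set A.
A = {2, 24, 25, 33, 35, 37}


Set A = {2, 24, 25, 33, 35, 37}
Elements in ascending order: 2, 24, 25, 33, 35, 37
The largest element is 37.

37


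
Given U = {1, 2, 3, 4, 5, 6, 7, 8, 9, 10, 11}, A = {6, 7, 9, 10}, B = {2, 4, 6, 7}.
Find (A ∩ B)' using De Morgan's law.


U = {1, 2, 3, 4, 5, 6, 7, 8, 9, 10, 11}
A = {6, 7, 9, 10}, B = {2, 4, 6, 7}
A ∩ B = {6, 7}
(A ∩ B)' = U \ (A ∩ B) = {1, 2, 3, 4, 5, 8, 9, 10, 11}
Verification via A' ∪ B': A' = {1, 2, 3, 4, 5, 8, 11}, B' = {1, 3, 5, 8, 9, 10, 11}
A' ∪ B' = {1, 2, 3, 4, 5, 8, 9, 10, 11} ✓

{1, 2, 3, 4, 5, 8, 9, 10, 11}


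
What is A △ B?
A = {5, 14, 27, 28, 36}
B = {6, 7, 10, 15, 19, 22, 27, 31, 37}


Set A = {5, 14, 27, 28, 36}
Set B = {6, 7, 10, 15, 19, 22, 27, 31, 37}
A △ B = (A \ B) ∪ (B \ A)
Elements in A but not B: {5, 14, 28, 36}
Elements in B but not A: {6, 7, 10, 15, 19, 22, 31, 37}
A △ B = {5, 6, 7, 10, 14, 15, 19, 22, 28, 31, 36, 37}

{5, 6, 7, 10, 14, 15, 19, 22, 28, 31, 36, 37}


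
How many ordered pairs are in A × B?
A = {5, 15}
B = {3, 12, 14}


Set A = {5, 15} has 2 elements.
Set B = {3, 12, 14} has 3 elements.
|A × B| = |A| × |B| = 2 × 3 = 6

6


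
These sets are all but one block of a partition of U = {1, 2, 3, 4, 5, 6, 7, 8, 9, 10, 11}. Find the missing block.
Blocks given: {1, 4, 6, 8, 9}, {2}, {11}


U = {1, 2, 3, 4, 5, 6, 7, 8, 9, 10, 11}
Shown blocks: {1, 4, 6, 8, 9}, {2}, {11}
A partition's blocks are pairwise disjoint and cover U, so the missing block = U \ (union of shown blocks).
Union of shown blocks: {1, 2, 4, 6, 8, 9, 11}
Missing block = U \ (union) = {3, 5, 7, 10}

{3, 5, 7, 10}


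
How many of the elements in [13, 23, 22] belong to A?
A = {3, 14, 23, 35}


Set A = {3, 14, 23, 35}
Candidates: [13, 23, 22]
Check each candidate:
13 ∉ A, 23 ∈ A, 22 ∉ A
Count of candidates in A: 1

1


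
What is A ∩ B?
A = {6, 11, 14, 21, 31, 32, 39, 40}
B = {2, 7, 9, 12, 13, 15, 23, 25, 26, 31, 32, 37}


Set A = {6, 11, 14, 21, 31, 32, 39, 40}
Set B = {2, 7, 9, 12, 13, 15, 23, 25, 26, 31, 32, 37}
A ∩ B includes only elements in both sets.
Check each element of A against B:
6 ✗, 11 ✗, 14 ✗, 21 ✗, 31 ✓, 32 ✓, 39 ✗, 40 ✗
A ∩ B = {31, 32}

{31, 32}


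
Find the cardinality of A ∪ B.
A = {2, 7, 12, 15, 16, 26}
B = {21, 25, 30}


Set A = {2, 7, 12, 15, 16, 26}, |A| = 6
Set B = {21, 25, 30}, |B| = 3
A ∩ B = {}, |A ∩ B| = 0
|A ∪ B| = |A| + |B| - |A ∩ B| = 6 + 3 - 0 = 9

9


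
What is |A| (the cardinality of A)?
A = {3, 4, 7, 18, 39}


Set A = {3, 4, 7, 18, 39}
Listing elements: 3, 4, 7, 18, 39
Counting: 5 elements
|A| = 5

5


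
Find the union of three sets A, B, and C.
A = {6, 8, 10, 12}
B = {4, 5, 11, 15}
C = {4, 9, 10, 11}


Set A = {6, 8, 10, 12}
Set B = {4, 5, 11, 15}
Set C = {4, 9, 10, 11}
First, A ∪ B = {4, 5, 6, 8, 10, 11, 12, 15}
Then, (A ∪ B) ∪ C = {4, 5, 6, 8, 9, 10, 11, 12, 15}

{4, 5, 6, 8, 9, 10, 11, 12, 15}


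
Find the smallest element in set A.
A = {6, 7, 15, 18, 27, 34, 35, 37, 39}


Set A = {6, 7, 15, 18, 27, 34, 35, 37, 39}
Elements in ascending order: 6, 7, 15, 18, 27, 34, 35, 37, 39
The smallest element is 6.

6


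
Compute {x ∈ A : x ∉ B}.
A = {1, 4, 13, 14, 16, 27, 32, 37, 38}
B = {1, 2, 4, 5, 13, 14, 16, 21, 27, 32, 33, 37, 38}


Set A = {1, 4, 13, 14, 16, 27, 32, 37, 38}
Set B = {1, 2, 4, 5, 13, 14, 16, 21, 27, 32, 33, 37, 38}
Check each element of A against B:
1 ∈ B, 4 ∈ B, 13 ∈ B, 14 ∈ B, 16 ∈ B, 27 ∈ B, 32 ∈ B, 37 ∈ B, 38 ∈ B
Elements of A not in B: {}

{}


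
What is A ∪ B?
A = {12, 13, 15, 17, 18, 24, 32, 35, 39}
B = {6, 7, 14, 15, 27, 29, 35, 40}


Set A = {12, 13, 15, 17, 18, 24, 32, 35, 39}
Set B = {6, 7, 14, 15, 27, 29, 35, 40}
A ∪ B includes all elements in either set.
Elements from A: {12, 13, 15, 17, 18, 24, 32, 35, 39}
Elements from B not already included: {6, 7, 14, 27, 29, 40}
A ∪ B = {6, 7, 12, 13, 14, 15, 17, 18, 24, 27, 29, 32, 35, 39, 40}

{6, 7, 12, 13, 14, 15, 17, 18, 24, 27, 29, 32, 35, 39, 40}


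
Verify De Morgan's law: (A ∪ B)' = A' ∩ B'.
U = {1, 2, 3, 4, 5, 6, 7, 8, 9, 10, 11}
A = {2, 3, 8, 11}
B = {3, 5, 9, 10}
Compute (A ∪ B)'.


U = {1, 2, 3, 4, 5, 6, 7, 8, 9, 10, 11}
A = {2, 3, 8, 11}, B = {3, 5, 9, 10}
A ∪ B = {2, 3, 5, 8, 9, 10, 11}
(A ∪ B)' = U \ (A ∪ B) = {1, 4, 6, 7}
Verification via A' ∩ B': A' = {1, 4, 5, 6, 7, 9, 10}, B' = {1, 2, 4, 6, 7, 8, 11}
A' ∩ B' = {1, 4, 6, 7} ✓

{1, 4, 6, 7}


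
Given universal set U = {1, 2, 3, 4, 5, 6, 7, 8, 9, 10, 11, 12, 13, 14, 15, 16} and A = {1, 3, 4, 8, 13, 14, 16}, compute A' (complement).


Universal set U = {1, 2, 3, 4, 5, 6, 7, 8, 9, 10, 11, 12, 13, 14, 15, 16}
Set A = {1, 3, 4, 8, 13, 14, 16}
A' = U \ A = elements in U but not in A
Checking each element of U:
1 (in A, exclude), 2 (not in A, include), 3 (in A, exclude), 4 (in A, exclude), 5 (not in A, include), 6 (not in A, include), 7 (not in A, include), 8 (in A, exclude), 9 (not in A, include), 10 (not in A, include), 11 (not in A, include), 12 (not in A, include), 13 (in A, exclude), 14 (in A, exclude), 15 (not in A, include), 16 (in A, exclude)
A' = {2, 5, 6, 7, 9, 10, 11, 12, 15}

{2, 5, 6, 7, 9, 10, 11, 12, 15}


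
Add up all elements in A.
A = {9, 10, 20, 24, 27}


Set A = {9, 10, 20, 24, 27}
Sum = 9 + 10 + 20 + 24 + 27 = 90

90


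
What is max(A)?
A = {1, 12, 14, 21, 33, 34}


Set A = {1, 12, 14, 21, 33, 34}
Elements in ascending order: 1, 12, 14, 21, 33, 34
The largest element is 34.

34


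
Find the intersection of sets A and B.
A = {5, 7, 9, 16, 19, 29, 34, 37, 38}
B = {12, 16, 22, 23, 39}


Set A = {5, 7, 9, 16, 19, 29, 34, 37, 38}
Set B = {12, 16, 22, 23, 39}
A ∩ B includes only elements in both sets.
Check each element of A against B:
5 ✗, 7 ✗, 9 ✗, 16 ✓, 19 ✗, 29 ✗, 34 ✗, 37 ✗, 38 ✗
A ∩ B = {16}

{16}


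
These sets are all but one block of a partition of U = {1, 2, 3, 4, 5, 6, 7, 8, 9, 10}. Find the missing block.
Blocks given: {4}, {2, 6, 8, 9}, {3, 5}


U = {1, 2, 3, 4, 5, 6, 7, 8, 9, 10}
Shown blocks: {4}, {2, 6, 8, 9}, {3, 5}
A partition's blocks are pairwise disjoint and cover U, so the missing block = U \ (union of shown blocks).
Union of shown blocks: {2, 3, 4, 5, 6, 8, 9}
Missing block = U \ (union) = {1, 7, 10}

{1, 7, 10}


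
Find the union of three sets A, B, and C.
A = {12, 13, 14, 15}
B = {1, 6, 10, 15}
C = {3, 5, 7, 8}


Set A = {12, 13, 14, 15}
Set B = {1, 6, 10, 15}
Set C = {3, 5, 7, 8}
First, A ∪ B = {1, 6, 10, 12, 13, 14, 15}
Then, (A ∪ B) ∪ C = {1, 3, 5, 6, 7, 8, 10, 12, 13, 14, 15}

{1, 3, 5, 6, 7, 8, 10, 12, 13, 14, 15}


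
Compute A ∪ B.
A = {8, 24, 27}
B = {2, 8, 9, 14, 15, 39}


Set A = {8, 24, 27}
Set B = {2, 8, 9, 14, 15, 39}
A ∪ B includes all elements in either set.
Elements from A: {8, 24, 27}
Elements from B not already included: {2, 9, 14, 15, 39}
A ∪ B = {2, 8, 9, 14, 15, 24, 27, 39}

{2, 8, 9, 14, 15, 24, 27, 39}


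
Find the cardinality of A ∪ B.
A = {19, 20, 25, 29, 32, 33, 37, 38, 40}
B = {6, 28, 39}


Set A = {19, 20, 25, 29, 32, 33, 37, 38, 40}, |A| = 9
Set B = {6, 28, 39}, |B| = 3
A ∩ B = {}, |A ∩ B| = 0
|A ∪ B| = |A| + |B| - |A ∩ B| = 9 + 3 - 0 = 12

12


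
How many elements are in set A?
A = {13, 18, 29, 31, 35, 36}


Set A = {13, 18, 29, 31, 35, 36}
Listing elements: 13, 18, 29, 31, 35, 36
Counting: 6 elements
|A| = 6

6


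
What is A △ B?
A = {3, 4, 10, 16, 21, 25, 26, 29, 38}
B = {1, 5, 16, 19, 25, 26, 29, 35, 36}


Set A = {3, 4, 10, 16, 21, 25, 26, 29, 38}
Set B = {1, 5, 16, 19, 25, 26, 29, 35, 36}
A △ B = (A \ B) ∪ (B \ A)
Elements in A but not B: {3, 4, 10, 21, 38}
Elements in B but not A: {1, 5, 19, 35, 36}
A △ B = {1, 3, 4, 5, 10, 19, 21, 35, 36, 38}

{1, 3, 4, 5, 10, 19, 21, 35, 36, 38}


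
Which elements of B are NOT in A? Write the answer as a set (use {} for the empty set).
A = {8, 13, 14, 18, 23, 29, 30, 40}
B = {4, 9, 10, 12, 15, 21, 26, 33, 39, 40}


Set A = {8, 13, 14, 18, 23, 29, 30, 40}
Set B = {4, 9, 10, 12, 15, 21, 26, 33, 39, 40}
Check each element of B against A:
4 ∉ A (include), 9 ∉ A (include), 10 ∉ A (include), 12 ∉ A (include), 15 ∉ A (include), 21 ∉ A (include), 26 ∉ A (include), 33 ∉ A (include), 39 ∉ A (include), 40 ∈ A
Elements of B not in A: {4, 9, 10, 12, 15, 21, 26, 33, 39}

{4, 9, 10, 12, 15, 21, 26, 33, 39}


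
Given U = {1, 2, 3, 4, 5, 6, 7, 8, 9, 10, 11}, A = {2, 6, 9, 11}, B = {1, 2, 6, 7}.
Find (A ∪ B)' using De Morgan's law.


U = {1, 2, 3, 4, 5, 6, 7, 8, 9, 10, 11}
A = {2, 6, 9, 11}, B = {1, 2, 6, 7}
A ∪ B = {1, 2, 6, 7, 9, 11}
(A ∪ B)' = U \ (A ∪ B) = {3, 4, 5, 8, 10}
Verification via A' ∩ B': A' = {1, 3, 4, 5, 7, 8, 10}, B' = {3, 4, 5, 8, 9, 10, 11}
A' ∩ B' = {3, 4, 5, 8, 10} ✓

{3, 4, 5, 8, 10}


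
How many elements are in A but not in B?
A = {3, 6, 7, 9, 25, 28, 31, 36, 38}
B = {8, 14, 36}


Set A = {3, 6, 7, 9, 25, 28, 31, 36, 38}
Set B = {8, 14, 36}
A \ B = {3, 6, 7, 9, 25, 28, 31, 38}
|A \ B| = 8

8


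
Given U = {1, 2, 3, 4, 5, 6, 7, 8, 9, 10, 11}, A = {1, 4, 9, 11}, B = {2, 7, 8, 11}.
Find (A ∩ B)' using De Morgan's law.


U = {1, 2, 3, 4, 5, 6, 7, 8, 9, 10, 11}
A = {1, 4, 9, 11}, B = {2, 7, 8, 11}
A ∩ B = {11}
(A ∩ B)' = U \ (A ∩ B) = {1, 2, 3, 4, 5, 6, 7, 8, 9, 10}
Verification via A' ∪ B': A' = {2, 3, 5, 6, 7, 8, 10}, B' = {1, 3, 4, 5, 6, 9, 10}
A' ∪ B' = {1, 2, 3, 4, 5, 6, 7, 8, 9, 10} ✓

{1, 2, 3, 4, 5, 6, 7, 8, 9, 10}


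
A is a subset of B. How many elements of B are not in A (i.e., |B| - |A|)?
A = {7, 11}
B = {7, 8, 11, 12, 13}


Set A = {7, 11}, |A| = 2
Set B = {7, 8, 11, 12, 13}, |B| = 5
Since A ⊆ B: B \ A = {8, 12, 13}
|B| - |A| = 5 - 2 = 3

3


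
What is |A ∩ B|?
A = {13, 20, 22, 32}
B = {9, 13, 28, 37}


Set A = {13, 20, 22, 32}
Set B = {9, 13, 28, 37}
A ∩ B = {13}
|A ∩ B| = 1

1


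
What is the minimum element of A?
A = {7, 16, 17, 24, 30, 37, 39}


Set A = {7, 16, 17, 24, 30, 37, 39}
Elements in ascending order: 7, 16, 17, 24, 30, 37, 39
The smallest element is 7.

7


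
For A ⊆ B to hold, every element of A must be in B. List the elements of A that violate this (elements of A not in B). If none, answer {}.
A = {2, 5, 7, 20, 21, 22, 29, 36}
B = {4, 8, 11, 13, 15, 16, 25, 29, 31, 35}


Set A = {2, 5, 7, 20, 21, 22, 29, 36}
Set B = {4, 8, 11, 13, 15, 16, 25, 29, 31, 35}
Check each element of A against B:
2 ∉ B (include), 5 ∉ B (include), 7 ∉ B (include), 20 ∉ B (include), 21 ∉ B (include), 22 ∉ B (include), 29 ∈ B, 36 ∉ B (include)
Elements of A not in B: {2, 5, 7, 20, 21, 22, 36}

{2, 5, 7, 20, 21, 22, 36}


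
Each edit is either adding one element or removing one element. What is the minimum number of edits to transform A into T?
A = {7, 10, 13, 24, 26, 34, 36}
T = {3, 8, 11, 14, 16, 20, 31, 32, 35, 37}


Set A = {7, 10, 13, 24, 26, 34, 36}
Set T = {3, 8, 11, 14, 16, 20, 31, 32, 35, 37}
Elements to remove from A (in A, not in T): {7, 10, 13, 24, 26, 34, 36} → 7 removals
Elements to add to A (in T, not in A): {3, 8, 11, 14, 16, 20, 31, 32, 35, 37} → 10 additions
Total edits = 7 + 10 = 17

17


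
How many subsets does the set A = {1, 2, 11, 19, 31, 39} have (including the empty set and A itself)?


Set A = {1, 2, 11, 19, 31, 39}
|A| = 6
The power set P(A) contains all subsets of A.
|P(A)| = 2^|A| = 2^6 = 64

64


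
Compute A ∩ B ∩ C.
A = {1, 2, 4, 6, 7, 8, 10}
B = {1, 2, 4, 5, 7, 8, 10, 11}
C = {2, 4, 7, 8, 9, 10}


Set A = {1, 2, 4, 6, 7, 8, 10}
Set B = {1, 2, 4, 5, 7, 8, 10, 11}
Set C = {2, 4, 7, 8, 9, 10}
First, A ∩ B = {1, 2, 4, 7, 8, 10}
Then, (A ∩ B) ∩ C = {2, 4, 7, 8, 10}

{2, 4, 7, 8, 10}


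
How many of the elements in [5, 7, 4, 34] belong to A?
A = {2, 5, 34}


Set A = {2, 5, 34}
Candidates: [5, 7, 4, 34]
Check each candidate:
5 ∈ A, 7 ∉ A, 4 ∉ A, 34 ∈ A
Count of candidates in A: 2

2


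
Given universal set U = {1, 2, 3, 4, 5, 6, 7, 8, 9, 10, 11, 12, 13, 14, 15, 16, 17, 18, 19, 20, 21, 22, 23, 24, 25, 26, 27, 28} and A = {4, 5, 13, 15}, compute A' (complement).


Universal set U = {1, 2, 3, 4, 5, 6, 7, 8, 9, 10, 11, 12, 13, 14, 15, 16, 17, 18, 19, 20, 21, 22, 23, 24, 25, 26, 27, 28}
Set A = {4, 5, 13, 15}
A' = U \ A = elements in U but not in A
Checking each element of U:
1 (not in A, include), 2 (not in A, include), 3 (not in A, include), 4 (in A, exclude), 5 (in A, exclude), 6 (not in A, include), 7 (not in A, include), 8 (not in A, include), 9 (not in A, include), 10 (not in A, include), 11 (not in A, include), 12 (not in A, include), 13 (in A, exclude), 14 (not in A, include), 15 (in A, exclude), 16 (not in A, include), 17 (not in A, include), 18 (not in A, include), 19 (not in A, include), 20 (not in A, include), 21 (not in A, include), 22 (not in A, include), 23 (not in A, include), 24 (not in A, include), 25 (not in A, include), 26 (not in A, include), 27 (not in A, include), 28 (not in A, include)
A' = {1, 2, 3, 6, 7, 8, 9, 10, 11, 12, 14, 16, 17, 18, 19, 20, 21, 22, 23, 24, 25, 26, 27, 28}

{1, 2, 3, 6, 7, 8, 9, 10, 11, 12, 14, 16, 17, 18, 19, 20, 21, 22, 23, 24, 25, 26, 27, 28}


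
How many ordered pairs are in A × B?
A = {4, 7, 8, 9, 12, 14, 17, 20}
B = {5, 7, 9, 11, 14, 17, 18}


Set A = {4, 7, 8, 9, 12, 14, 17, 20} has 8 elements.
Set B = {5, 7, 9, 11, 14, 17, 18} has 7 elements.
|A × B| = |A| × |B| = 8 × 7 = 56

56


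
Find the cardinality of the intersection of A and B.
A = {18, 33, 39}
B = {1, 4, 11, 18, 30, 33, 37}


Set A = {18, 33, 39}
Set B = {1, 4, 11, 18, 30, 33, 37}
A ∩ B = {18, 33}
|A ∩ B| = 2

2


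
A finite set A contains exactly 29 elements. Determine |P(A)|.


The set has 29 elements.
The power set contains all possible subsets.
|P(A)| = 2^|A| = 2^29 = 536870912

536870912


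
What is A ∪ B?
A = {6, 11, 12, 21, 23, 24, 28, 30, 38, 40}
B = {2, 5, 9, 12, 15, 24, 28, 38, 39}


Set A = {6, 11, 12, 21, 23, 24, 28, 30, 38, 40}
Set B = {2, 5, 9, 12, 15, 24, 28, 38, 39}
A ∪ B includes all elements in either set.
Elements from A: {6, 11, 12, 21, 23, 24, 28, 30, 38, 40}
Elements from B not already included: {2, 5, 9, 15, 39}
A ∪ B = {2, 5, 6, 9, 11, 12, 15, 21, 23, 24, 28, 30, 38, 39, 40}

{2, 5, 6, 9, 11, 12, 15, 21, 23, 24, 28, 30, 38, 39, 40}


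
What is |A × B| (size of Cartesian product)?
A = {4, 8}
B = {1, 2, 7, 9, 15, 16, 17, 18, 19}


Set A = {4, 8} has 2 elements.
Set B = {1, 2, 7, 9, 15, 16, 17, 18, 19} has 9 elements.
|A × B| = |A| × |B| = 2 × 9 = 18

18


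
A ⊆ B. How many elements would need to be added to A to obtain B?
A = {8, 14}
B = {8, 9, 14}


Set A = {8, 14}, |A| = 2
Set B = {8, 9, 14}, |B| = 3
Since A ⊆ B: B \ A = {9}
|B| - |A| = 3 - 2 = 1

1


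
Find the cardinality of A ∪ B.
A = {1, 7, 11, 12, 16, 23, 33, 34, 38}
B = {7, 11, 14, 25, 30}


Set A = {1, 7, 11, 12, 16, 23, 33, 34, 38}, |A| = 9
Set B = {7, 11, 14, 25, 30}, |B| = 5
A ∩ B = {7, 11}, |A ∩ B| = 2
|A ∪ B| = |A| + |B| - |A ∩ B| = 9 + 5 - 2 = 12

12


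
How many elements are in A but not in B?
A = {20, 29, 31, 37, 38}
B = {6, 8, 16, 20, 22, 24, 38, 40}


Set A = {20, 29, 31, 37, 38}
Set B = {6, 8, 16, 20, 22, 24, 38, 40}
A \ B = {29, 31, 37}
|A \ B| = 3

3


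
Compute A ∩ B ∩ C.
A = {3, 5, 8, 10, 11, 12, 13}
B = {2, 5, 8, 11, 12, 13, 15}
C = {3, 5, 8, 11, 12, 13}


Set A = {3, 5, 8, 10, 11, 12, 13}
Set B = {2, 5, 8, 11, 12, 13, 15}
Set C = {3, 5, 8, 11, 12, 13}
First, A ∩ B = {5, 8, 11, 12, 13}
Then, (A ∩ B) ∩ C = {5, 8, 11, 12, 13}

{5, 8, 11, 12, 13}


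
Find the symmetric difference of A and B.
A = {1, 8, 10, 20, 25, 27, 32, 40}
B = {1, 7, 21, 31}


Set A = {1, 8, 10, 20, 25, 27, 32, 40}
Set B = {1, 7, 21, 31}
A △ B = (A \ B) ∪ (B \ A)
Elements in A but not B: {8, 10, 20, 25, 27, 32, 40}
Elements in B but not A: {7, 21, 31}
A △ B = {7, 8, 10, 20, 21, 25, 27, 31, 32, 40}

{7, 8, 10, 20, 21, 25, 27, 31, 32, 40}


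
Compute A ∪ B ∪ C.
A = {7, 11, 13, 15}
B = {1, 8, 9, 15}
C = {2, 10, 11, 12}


Set A = {7, 11, 13, 15}
Set B = {1, 8, 9, 15}
Set C = {2, 10, 11, 12}
First, A ∪ B = {1, 7, 8, 9, 11, 13, 15}
Then, (A ∪ B) ∪ C = {1, 2, 7, 8, 9, 10, 11, 12, 13, 15}

{1, 2, 7, 8, 9, 10, 11, 12, 13, 15}


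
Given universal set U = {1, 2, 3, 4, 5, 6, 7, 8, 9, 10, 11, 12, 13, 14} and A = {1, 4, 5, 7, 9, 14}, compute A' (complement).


Universal set U = {1, 2, 3, 4, 5, 6, 7, 8, 9, 10, 11, 12, 13, 14}
Set A = {1, 4, 5, 7, 9, 14}
A' = U \ A = elements in U but not in A
Checking each element of U:
1 (in A, exclude), 2 (not in A, include), 3 (not in A, include), 4 (in A, exclude), 5 (in A, exclude), 6 (not in A, include), 7 (in A, exclude), 8 (not in A, include), 9 (in A, exclude), 10 (not in A, include), 11 (not in A, include), 12 (not in A, include), 13 (not in A, include), 14 (in A, exclude)
A' = {2, 3, 6, 8, 10, 11, 12, 13}

{2, 3, 6, 8, 10, 11, 12, 13}


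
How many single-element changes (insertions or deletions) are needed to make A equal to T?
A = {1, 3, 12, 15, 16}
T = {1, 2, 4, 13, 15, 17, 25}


Set A = {1, 3, 12, 15, 16}
Set T = {1, 2, 4, 13, 15, 17, 25}
Elements to remove from A (in A, not in T): {3, 12, 16} → 3 removals
Elements to add to A (in T, not in A): {2, 4, 13, 17, 25} → 5 additions
Total edits = 3 + 5 = 8

8


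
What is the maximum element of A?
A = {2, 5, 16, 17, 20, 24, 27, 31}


Set A = {2, 5, 16, 17, 20, 24, 27, 31}
Elements in ascending order: 2, 5, 16, 17, 20, 24, 27, 31
The largest element is 31.

31


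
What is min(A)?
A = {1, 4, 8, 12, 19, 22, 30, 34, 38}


Set A = {1, 4, 8, 12, 19, 22, 30, 34, 38}
Elements in ascending order: 1, 4, 8, 12, 19, 22, 30, 34, 38
The smallest element is 1.

1


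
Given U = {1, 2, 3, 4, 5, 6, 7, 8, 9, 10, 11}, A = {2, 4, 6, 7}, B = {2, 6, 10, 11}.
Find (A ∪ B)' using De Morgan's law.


U = {1, 2, 3, 4, 5, 6, 7, 8, 9, 10, 11}
A = {2, 4, 6, 7}, B = {2, 6, 10, 11}
A ∪ B = {2, 4, 6, 7, 10, 11}
(A ∪ B)' = U \ (A ∪ B) = {1, 3, 5, 8, 9}
Verification via A' ∩ B': A' = {1, 3, 5, 8, 9, 10, 11}, B' = {1, 3, 4, 5, 7, 8, 9}
A' ∩ B' = {1, 3, 5, 8, 9} ✓

{1, 3, 5, 8, 9}


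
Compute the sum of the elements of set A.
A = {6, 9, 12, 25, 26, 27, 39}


Set A = {6, 9, 12, 25, 26, 27, 39}
Sum = 6 + 9 + 12 + 25 + 26 + 27 + 39 = 144

144


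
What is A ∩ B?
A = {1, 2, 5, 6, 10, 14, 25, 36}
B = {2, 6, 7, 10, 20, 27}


Set A = {1, 2, 5, 6, 10, 14, 25, 36}
Set B = {2, 6, 7, 10, 20, 27}
A ∩ B includes only elements in both sets.
Check each element of A against B:
1 ✗, 2 ✓, 5 ✗, 6 ✓, 10 ✓, 14 ✗, 25 ✗, 36 ✗
A ∩ B = {2, 6, 10}

{2, 6, 10}


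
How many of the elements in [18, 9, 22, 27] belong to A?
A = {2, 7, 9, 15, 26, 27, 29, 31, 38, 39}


Set A = {2, 7, 9, 15, 26, 27, 29, 31, 38, 39}
Candidates: [18, 9, 22, 27]
Check each candidate:
18 ∉ A, 9 ∈ A, 22 ∉ A, 27 ∈ A
Count of candidates in A: 2

2


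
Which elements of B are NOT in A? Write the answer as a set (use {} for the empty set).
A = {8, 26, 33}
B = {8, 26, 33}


Set A = {8, 26, 33}
Set B = {8, 26, 33}
Check each element of B against A:
8 ∈ A, 26 ∈ A, 33 ∈ A
Elements of B not in A: {}

{}


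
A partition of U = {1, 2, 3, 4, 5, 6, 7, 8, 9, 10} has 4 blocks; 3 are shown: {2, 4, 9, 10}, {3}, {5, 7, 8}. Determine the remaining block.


U = {1, 2, 3, 4, 5, 6, 7, 8, 9, 10}
Shown blocks: {2, 4, 9, 10}, {3}, {5, 7, 8}
A partition's blocks are pairwise disjoint and cover U, so the missing block = U \ (union of shown blocks).
Union of shown blocks: {2, 3, 4, 5, 7, 8, 9, 10}
Missing block = U \ (union) = {1, 6}

{1, 6}


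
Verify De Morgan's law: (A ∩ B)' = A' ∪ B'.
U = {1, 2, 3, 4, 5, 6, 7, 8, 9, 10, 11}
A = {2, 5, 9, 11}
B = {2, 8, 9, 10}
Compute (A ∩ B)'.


U = {1, 2, 3, 4, 5, 6, 7, 8, 9, 10, 11}
A = {2, 5, 9, 11}, B = {2, 8, 9, 10}
A ∩ B = {2, 9}
(A ∩ B)' = U \ (A ∩ B) = {1, 3, 4, 5, 6, 7, 8, 10, 11}
Verification via A' ∪ B': A' = {1, 3, 4, 6, 7, 8, 10}, B' = {1, 3, 4, 5, 6, 7, 11}
A' ∪ B' = {1, 3, 4, 5, 6, 7, 8, 10, 11} ✓

{1, 3, 4, 5, 6, 7, 8, 10, 11}


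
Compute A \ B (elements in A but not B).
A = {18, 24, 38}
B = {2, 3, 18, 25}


Set A = {18, 24, 38}
Set B = {2, 3, 18, 25}
A \ B includes elements in A that are not in B.
Check each element of A:
18 (in B, remove), 24 (not in B, keep), 38 (not in B, keep)
A \ B = {24, 38}

{24, 38}


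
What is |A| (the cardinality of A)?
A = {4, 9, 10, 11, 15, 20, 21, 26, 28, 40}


Set A = {4, 9, 10, 11, 15, 20, 21, 26, 28, 40}
Listing elements: 4, 9, 10, 11, 15, 20, 21, 26, 28, 40
Counting: 10 elements
|A| = 10

10


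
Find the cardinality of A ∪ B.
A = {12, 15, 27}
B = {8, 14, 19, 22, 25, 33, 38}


Set A = {12, 15, 27}, |A| = 3
Set B = {8, 14, 19, 22, 25, 33, 38}, |B| = 7
A ∩ B = {}, |A ∩ B| = 0
|A ∪ B| = |A| + |B| - |A ∩ B| = 3 + 7 - 0 = 10

10


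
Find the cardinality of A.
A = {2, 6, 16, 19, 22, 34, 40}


Set A = {2, 6, 16, 19, 22, 34, 40}
Listing elements: 2, 6, 16, 19, 22, 34, 40
Counting: 7 elements
|A| = 7

7


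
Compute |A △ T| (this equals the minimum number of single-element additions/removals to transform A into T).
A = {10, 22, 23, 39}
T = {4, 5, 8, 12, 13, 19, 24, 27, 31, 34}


Set A = {10, 22, 23, 39}
Set T = {4, 5, 8, 12, 13, 19, 24, 27, 31, 34}
Elements to remove from A (in A, not in T): {10, 22, 23, 39} → 4 removals
Elements to add to A (in T, not in A): {4, 5, 8, 12, 13, 19, 24, 27, 31, 34} → 10 additions
Total edits = 4 + 10 = 14

14


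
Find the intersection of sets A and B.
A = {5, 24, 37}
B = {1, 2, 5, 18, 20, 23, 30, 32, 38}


Set A = {5, 24, 37}
Set B = {1, 2, 5, 18, 20, 23, 30, 32, 38}
A ∩ B includes only elements in both sets.
Check each element of A against B:
5 ✓, 24 ✗, 37 ✗
A ∩ B = {5}

{5}


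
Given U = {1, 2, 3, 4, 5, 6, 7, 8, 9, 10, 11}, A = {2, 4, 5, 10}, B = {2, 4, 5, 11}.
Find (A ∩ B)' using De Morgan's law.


U = {1, 2, 3, 4, 5, 6, 7, 8, 9, 10, 11}
A = {2, 4, 5, 10}, B = {2, 4, 5, 11}
A ∩ B = {2, 4, 5}
(A ∩ B)' = U \ (A ∩ B) = {1, 3, 6, 7, 8, 9, 10, 11}
Verification via A' ∪ B': A' = {1, 3, 6, 7, 8, 9, 11}, B' = {1, 3, 6, 7, 8, 9, 10}
A' ∪ B' = {1, 3, 6, 7, 8, 9, 10, 11} ✓

{1, 3, 6, 7, 8, 9, 10, 11}


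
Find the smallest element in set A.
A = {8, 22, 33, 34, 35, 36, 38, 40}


Set A = {8, 22, 33, 34, 35, 36, 38, 40}
Elements in ascending order: 8, 22, 33, 34, 35, 36, 38, 40
The smallest element is 8.

8


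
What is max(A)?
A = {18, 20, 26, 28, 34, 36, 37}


Set A = {18, 20, 26, 28, 34, 36, 37}
Elements in ascending order: 18, 20, 26, 28, 34, 36, 37
The largest element is 37.

37


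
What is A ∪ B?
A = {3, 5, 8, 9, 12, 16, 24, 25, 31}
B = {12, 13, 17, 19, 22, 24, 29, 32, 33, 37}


Set A = {3, 5, 8, 9, 12, 16, 24, 25, 31}
Set B = {12, 13, 17, 19, 22, 24, 29, 32, 33, 37}
A ∪ B includes all elements in either set.
Elements from A: {3, 5, 8, 9, 12, 16, 24, 25, 31}
Elements from B not already included: {13, 17, 19, 22, 29, 32, 33, 37}
A ∪ B = {3, 5, 8, 9, 12, 13, 16, 17, 19, 22, 24, 25, 29, 31, 32, 33, 37}

{3, 5, 8, 9, 12, 13, 16, 17, 19, 22, 24, 25, 29, 31, 32, 33, 37}


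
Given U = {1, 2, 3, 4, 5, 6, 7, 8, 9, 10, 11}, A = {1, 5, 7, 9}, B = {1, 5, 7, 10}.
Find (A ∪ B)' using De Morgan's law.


U = {1, 2, 3, 4, 5, 6, 7, 8, 9, 10, 11}
A = {1, 5, 7, 9}, B = {1, 5, 7, 10}
A ∪ B = {1, 5, 7, 9, 10}
(A ∪ B)' = U \ (A ∪ B) = {2, 3, 4, 6, 8, 11}
Verification via A' ∩ B': A' = {2, 3, 4, 6, 8, 10, 11}, B' = {2, 3, 4, 6, 8, 9, 11}
A' ∩ B' = {2, 3, 4, 6, 8, 11} ✓

{2, 3, 4, 6, 8, 11}


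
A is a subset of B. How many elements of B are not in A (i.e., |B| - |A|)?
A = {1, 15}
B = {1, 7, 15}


Set A = {1, 15}, |A| = 2
Set B = {1, 7, 15}, |B| = 3
Since A ⊆ B: B \ A = {7}
|B| - |A| = 3 - 2 = 1

1


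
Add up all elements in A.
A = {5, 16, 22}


Set A = {5, 16, 22}
Sum = 5 + 16 + 22 = 43

43


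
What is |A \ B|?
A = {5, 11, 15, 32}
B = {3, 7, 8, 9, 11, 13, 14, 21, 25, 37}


Set A = {5, 11, 15, 32}
Set B = {3, 7, 8, 9, 11, 13, 14, 21, 25, 37}
A \ B = {5, 15, 32}
|A \ B| = 3

3


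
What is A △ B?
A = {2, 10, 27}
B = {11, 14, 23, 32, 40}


Set A = {2, 10, 27}
Set B = {11, 14, 23, 32, 40}
A △ B = (A \ B) ∪ (B \ A)
Elements in A but not B: {2, 10, 27}
Elements in B but not A: {11, 14, 23, 32, 40}
A △ B = {2, 10, 11, 14, 23, 27, 32, 40}

{2, 10, 11, 14, 23, 27, 32, 40}


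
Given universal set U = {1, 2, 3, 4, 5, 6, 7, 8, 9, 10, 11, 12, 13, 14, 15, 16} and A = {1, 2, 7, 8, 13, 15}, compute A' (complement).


Universal set U = {1, 2, 3, 4, 5, 6, 7, 8, 9, 10, 11, 12, 13, 14, 15, 16}
Set A = {1, 2, 7, 8, 13, 15}
A' = U \ A = elements in U but not in A
Checking each element of U:
1 (in A, exclude), 2 (in A, exclude), 3 (not in A, include), 4 (not in A, include), 5 (not in A, include), 6 (not in A, include), 7 (in A, exclude), 8 (in A, exclude), 9 (not in A, include), 10 (not in A, include), 11 (not in A, include), 12 (not in A, include), 13 (in A, exclude), 14 (not in A, include), 15 (in A, exclude), 16 (not in A, include)
A' = {3, 4, 5, 6, 9, 10, 11, 12, 14, 16}

{3, 4, 5, 6, 9, 10, 11, 12, 14, 16}


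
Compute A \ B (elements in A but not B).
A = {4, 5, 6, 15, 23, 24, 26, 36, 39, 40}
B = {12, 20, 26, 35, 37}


Set A = {4, 5, 6, 15, 23, 24, 26, 36, 39, 40}
Set B = {12, 20, 26, 35, 37}
A \ B includes elements in A that are not in B.
Check each element of A:
4 (not in B, keep), 5 (not in B, keep), 6 (not in B, keep), 15 (not in B, keep), 23 (not in B, keep), 24 (not in B, keep), 26 (in B, remove), 36 (not in B, keep), 39 (not in B, keep), 40 (not in B, keep)
A \ B = {4, 5, 6, 15, 23, 24, 36, 39, 40}

{4, 5, 6, 15, 23, 24, 36, 39, 40}


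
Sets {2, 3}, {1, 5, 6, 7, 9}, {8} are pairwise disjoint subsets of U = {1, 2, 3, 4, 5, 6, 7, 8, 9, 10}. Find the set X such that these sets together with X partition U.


U = {1, 2, 3, 4, 5, 6, 7, 8, 9, 10}
Shown blocks: {2, 3}, {1, 5, 6, 7, 9}, {8}
A partition's blocks are pairwise disjoint and cover U, so the missing block = U \ (union of shown blocks).
Union of shown blocks: {1, 2, 3, 5, 6, 7, 8, 9}
Missing block = U \ (union) = {4, 10}

{4, 10}


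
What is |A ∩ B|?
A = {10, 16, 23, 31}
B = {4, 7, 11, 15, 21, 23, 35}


Set A = {10, 16, 23, 31}
Set B = {4, 7, 11, 15, 21, 23, 35}
A ∩ B = {23}
|A ∩ B| = 1

1


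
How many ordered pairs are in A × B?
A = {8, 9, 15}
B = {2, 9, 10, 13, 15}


Set A = {8, 9, 15} has 3 elements.
Set B = {2, 9, 10, 13, 15} has 5 elements.
|A × B| = |A| × |B| = 3 × 5 = 15

15


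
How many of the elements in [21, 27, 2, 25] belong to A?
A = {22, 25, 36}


Set A = {22, 25, 36}
Candidates: [21, 27, 2, 25]
Check each candidate:
21 ∉ A, 27 ∉ A, 2 ∉ A, 25 ∈ A
Count of candidates in A: 1

1


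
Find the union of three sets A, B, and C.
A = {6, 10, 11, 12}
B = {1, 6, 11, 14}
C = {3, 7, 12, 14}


Set A = {6, 10, 11, 12}
Set B = {1, 6, 11, 14}
Set C = {3, 7, 12, 14}
First, A ∪ B = {1, 6, 10, 11, 12, 14}
Then, (A ∪ B) ∪ C = {1, 3, 6, 7, 10, 11, 12, 14}

{1, 3, 6, 7, 10, 11, 12, 14}


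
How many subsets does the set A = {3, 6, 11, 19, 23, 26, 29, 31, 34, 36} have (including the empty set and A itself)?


Set A = {3, 6, 11, 19, 23, 26, 29, 31, 34, 36}
|A| = 10
The power set P(A) contains all subsets of A.
|P(A)| = 2^|A| = 2^10 = 1024

1024


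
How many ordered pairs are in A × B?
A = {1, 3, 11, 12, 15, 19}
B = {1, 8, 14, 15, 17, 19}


Set A = {1, 3, 11, 12, 15, 19} has 6 elements.
Set B = {1, 8, 14, 15, 17, 19} has 6 elements.
|A × B| = |A| × |B| = 6 × 6 = 36

36


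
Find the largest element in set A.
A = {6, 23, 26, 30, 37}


Set A = {6, 23, 26, 30, 37}
Elements in ascending order: 6, 23, 26, 30, 37
The largest element is 37.

37


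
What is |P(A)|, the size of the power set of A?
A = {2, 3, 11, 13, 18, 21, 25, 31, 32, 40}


Set A = {2, 3, 11, 13, 18, 21, 25, 31, 32, 40}
|A| = 10
The power set P(A) contains all subsets of A.
|P(A)| = 2^|A| = 2^10 = 1024

1024


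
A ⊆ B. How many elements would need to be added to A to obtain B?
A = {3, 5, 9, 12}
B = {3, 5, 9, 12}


Set A = {3, 5, 9, 12}, |A| = 4
Set B = {3, 5, 9, 12}, |B| = 4
Since A ⊆ B: B \ A = {}
|B| - |A| = 4 - 4 = 0

0


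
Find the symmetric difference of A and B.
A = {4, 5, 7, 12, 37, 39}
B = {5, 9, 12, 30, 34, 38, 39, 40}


Set A = {4, 5, 7, 12, 37, 39}
Set B = {5, 9, 12, 30, 34, 38, 39, 40}
A △ B = (A \ B) ∪ (B \ A)
Elements in A but not B: {4, 7, 37}
Elements in B but not A: {9, 30, 34, 38, 40}
A △ B = {4, 7, 9, 30, 34, 37, 38, 40}

{4, 7, 9, 30, 34, 37, 38, 40}


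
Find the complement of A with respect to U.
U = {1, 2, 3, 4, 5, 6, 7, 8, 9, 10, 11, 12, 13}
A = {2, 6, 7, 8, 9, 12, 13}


Universal set U = {1, 2, 3, 4, 5, 6, 7, 8, 9, 10, 11, 12, 13}
Set A = {2, 6, 7, 8, 9, 12, 13}
A' = U \ A = elements in U but not in A
Checking each element of U:
1 (not in A, include), 2 (in A, exclude), 3 (not in A, include), 4 (not in A, include), 5 (not in A, include), 6 (in A, exclude), 7 (in A, exclude), 8 (in A, exclude), 9 (in A, exclude), 10 (not in A, include), 11 (not in A, include), 12 (in A, exclude), 13 (in A, exclude)
A' = {1, 3, 4, 5, 10, 11}

{1, 3, 4, 5, 10, 11}


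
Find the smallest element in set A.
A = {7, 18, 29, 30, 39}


Set A = {7, 18, 29, 30, 39}
Elements in ascending order: 7, 18, 29, 30, 39
The smallest element is 7.

7


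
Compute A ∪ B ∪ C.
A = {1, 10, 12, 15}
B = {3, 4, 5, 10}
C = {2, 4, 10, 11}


Set A = {1, 10, 12, 15}
Set B = {3, 4, 5, 10}
Set C = {2, 4, 10, 11}
First, A ∪ B = {1, 3, 4, 5, 10, 12, 15}
Then, (A ∪ B) ∪ C = {1, 2, 3, 4, 5, 10, 11, 12, 15}

{1, 2, 3, 4, 5, 10, 11, 12, 15}


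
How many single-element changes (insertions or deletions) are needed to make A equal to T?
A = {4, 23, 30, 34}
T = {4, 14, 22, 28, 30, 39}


Set A = {4, 23, 30, 34}
Set T = {4, 14, 22, 28, 30, 39}
Elements to remove from A (in A, not in T): {23, 34} → 2 removals
Elements to add to A (in T, not in A): {14, 22, 28, 39} → 4 additions
Total edits = 2 + 4 = 6

6
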